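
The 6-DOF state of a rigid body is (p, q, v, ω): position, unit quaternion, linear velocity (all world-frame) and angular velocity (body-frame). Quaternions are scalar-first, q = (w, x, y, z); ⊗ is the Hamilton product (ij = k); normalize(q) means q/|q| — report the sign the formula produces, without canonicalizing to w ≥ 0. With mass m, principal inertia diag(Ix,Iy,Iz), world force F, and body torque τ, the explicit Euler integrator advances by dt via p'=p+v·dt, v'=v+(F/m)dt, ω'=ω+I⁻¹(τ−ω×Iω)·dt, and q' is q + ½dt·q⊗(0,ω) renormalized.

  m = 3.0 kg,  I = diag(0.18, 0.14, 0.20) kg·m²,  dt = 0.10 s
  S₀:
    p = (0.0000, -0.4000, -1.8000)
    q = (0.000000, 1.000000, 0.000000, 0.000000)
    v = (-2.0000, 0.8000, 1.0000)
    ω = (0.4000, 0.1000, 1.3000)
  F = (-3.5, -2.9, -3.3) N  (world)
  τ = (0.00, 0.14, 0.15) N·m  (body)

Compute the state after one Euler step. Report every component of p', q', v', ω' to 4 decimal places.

p' = (-0.2000, -0.3200, -1.7000)
q' = (-0.0200, 0.9977, -0.0648, 0.0050)
v' = (-2.1167, 0.7033, 0.8900)
ω' = (0.3957, 0.2074, 1.3758)

a = F/m = (-1.1667, -0.9667, -1.1000)
p + v·dt = (-0.2000, -0.3200, -1.7000)
new velocity v' = (-2.1167, 0.7033, 0.8900)
ω×(Iω) gyroscopic = (0.0078, -0.0104, -0.0016)
angular accel α = (-0.0433, 1.0743, 0.7580)
ω' = ω + α·dt = (0.3957, 0.2074, 1.3758)
2q̇ = q⊗(0,ω) = (-0.4000000, 0.0000000, -1.3000000, 0.1000000)
q + ½dt·q⊗(0,ω), renormalized = (-0.0200, 0.9977, -0.0648, 0.0050)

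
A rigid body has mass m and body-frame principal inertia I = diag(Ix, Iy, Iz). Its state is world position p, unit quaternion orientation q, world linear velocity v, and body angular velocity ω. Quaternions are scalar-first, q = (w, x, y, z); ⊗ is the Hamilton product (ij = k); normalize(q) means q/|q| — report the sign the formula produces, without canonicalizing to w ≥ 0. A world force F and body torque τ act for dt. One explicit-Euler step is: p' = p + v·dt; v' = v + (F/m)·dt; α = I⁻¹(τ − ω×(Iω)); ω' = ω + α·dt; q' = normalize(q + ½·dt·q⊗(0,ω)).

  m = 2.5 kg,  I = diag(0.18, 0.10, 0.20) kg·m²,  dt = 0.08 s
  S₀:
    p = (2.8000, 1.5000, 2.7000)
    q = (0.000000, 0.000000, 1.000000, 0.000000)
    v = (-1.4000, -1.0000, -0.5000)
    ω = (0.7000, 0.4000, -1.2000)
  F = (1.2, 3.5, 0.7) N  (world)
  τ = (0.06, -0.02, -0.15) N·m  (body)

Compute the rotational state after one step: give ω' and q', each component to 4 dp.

ω×(Iω) gyroscopic = (-0.0480, 0.0168, -0.0224)
α = I⁻¹(τ − ω×Iω) = (0.6000, -0.3680, -0.6380)
new body rate ω' = (0.7480, 0.3706, -1.2510)
q⊗(0,ω) = (-0.4000000, -1.2000000, 0.0000000, -0.7000000)
updated quaternion q' = (-0.0160, -0.0479, 0.9983, -0.0280)

ω' = (0.7480, 0.3706, -1.2510)
q' = (-0.0160, -0.0479, 0.9983, -0.0280)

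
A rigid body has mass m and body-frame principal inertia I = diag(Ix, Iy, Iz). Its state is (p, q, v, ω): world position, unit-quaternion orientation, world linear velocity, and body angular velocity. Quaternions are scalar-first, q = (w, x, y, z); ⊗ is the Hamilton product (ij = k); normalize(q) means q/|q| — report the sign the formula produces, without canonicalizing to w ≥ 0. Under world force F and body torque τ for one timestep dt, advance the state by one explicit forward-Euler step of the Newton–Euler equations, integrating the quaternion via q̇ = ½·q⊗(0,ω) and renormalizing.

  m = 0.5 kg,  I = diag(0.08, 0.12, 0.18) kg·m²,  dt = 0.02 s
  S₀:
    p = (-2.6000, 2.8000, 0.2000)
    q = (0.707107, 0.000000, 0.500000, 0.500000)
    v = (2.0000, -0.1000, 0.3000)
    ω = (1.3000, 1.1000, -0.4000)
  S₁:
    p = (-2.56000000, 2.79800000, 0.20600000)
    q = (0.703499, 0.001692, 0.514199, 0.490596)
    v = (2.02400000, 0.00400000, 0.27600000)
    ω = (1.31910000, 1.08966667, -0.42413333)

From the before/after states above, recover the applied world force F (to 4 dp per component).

F = (0.6000, 2.6000, -0.6000)

velocity change Δv = (0.02400000, 0.10400000, -0.02400000)
m·(v₁−v₀)/dt = (0.6000, 2.6000, -0.6000)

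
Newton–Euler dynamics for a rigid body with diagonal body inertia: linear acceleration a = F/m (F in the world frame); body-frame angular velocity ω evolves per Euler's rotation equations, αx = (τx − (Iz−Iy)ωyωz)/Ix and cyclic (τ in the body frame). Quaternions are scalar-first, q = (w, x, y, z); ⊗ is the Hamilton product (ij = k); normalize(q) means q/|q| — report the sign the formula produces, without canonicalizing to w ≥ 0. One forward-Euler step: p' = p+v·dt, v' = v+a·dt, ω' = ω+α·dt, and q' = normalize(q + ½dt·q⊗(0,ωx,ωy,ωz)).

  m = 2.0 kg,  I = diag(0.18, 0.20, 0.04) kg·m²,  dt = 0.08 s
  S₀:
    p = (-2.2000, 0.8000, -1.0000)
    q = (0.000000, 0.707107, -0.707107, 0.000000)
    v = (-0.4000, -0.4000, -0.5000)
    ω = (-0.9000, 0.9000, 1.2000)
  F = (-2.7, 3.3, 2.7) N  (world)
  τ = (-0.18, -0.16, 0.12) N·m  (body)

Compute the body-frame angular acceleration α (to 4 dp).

precession coupling ω×(Iω) = (-0.1728, -0.1512, -0.0162)
(τ − ω×Iω)/I = (-0.0400, -0.0440, 3.4050)

α = (-0.0400, -0.0440, 3.4050)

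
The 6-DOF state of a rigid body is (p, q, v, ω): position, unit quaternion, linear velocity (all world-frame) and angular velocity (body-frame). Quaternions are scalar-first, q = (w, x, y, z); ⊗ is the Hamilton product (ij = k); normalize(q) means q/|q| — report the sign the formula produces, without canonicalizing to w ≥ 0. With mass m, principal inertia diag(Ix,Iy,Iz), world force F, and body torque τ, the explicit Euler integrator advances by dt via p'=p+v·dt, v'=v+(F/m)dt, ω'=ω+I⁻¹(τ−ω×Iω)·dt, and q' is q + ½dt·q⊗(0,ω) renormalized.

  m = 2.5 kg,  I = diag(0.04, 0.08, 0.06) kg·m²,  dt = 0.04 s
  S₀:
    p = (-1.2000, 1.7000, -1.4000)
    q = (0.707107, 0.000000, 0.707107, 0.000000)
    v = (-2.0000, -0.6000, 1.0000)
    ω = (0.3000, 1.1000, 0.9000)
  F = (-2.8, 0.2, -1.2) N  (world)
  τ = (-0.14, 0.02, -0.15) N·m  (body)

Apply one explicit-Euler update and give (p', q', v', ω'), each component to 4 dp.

p' = (-1.2800, 1.6760, -1.3600)
q' = (0.6913, 0.0170, 0.7224, 0.0085)
v' = (-2.0448, -0.5968, 0.9808)
ω' = (0.1798, 1.1127, 0.7912)

angular accel α = (-3.0050, 0.3175, -2.7200)
ω' = ω + α·dt = (0.1798, 1.1127, 0.7912)
2q̇ = q⊗(0,ω) = (-0.7778177, 0.8485284, 0.7778177, 0.4242642)
q + ½dt·q⊗(0,ω), renormalized = (0.6913, 0.0170, 0.7224, 0.0085)
a = (-1.1200, 0.0800, -0.4800)
p + v·dt = (-1.2800, 1.6760, -1.3600)
new velocity v' = (-2.0448, -0.5968, 0.9808)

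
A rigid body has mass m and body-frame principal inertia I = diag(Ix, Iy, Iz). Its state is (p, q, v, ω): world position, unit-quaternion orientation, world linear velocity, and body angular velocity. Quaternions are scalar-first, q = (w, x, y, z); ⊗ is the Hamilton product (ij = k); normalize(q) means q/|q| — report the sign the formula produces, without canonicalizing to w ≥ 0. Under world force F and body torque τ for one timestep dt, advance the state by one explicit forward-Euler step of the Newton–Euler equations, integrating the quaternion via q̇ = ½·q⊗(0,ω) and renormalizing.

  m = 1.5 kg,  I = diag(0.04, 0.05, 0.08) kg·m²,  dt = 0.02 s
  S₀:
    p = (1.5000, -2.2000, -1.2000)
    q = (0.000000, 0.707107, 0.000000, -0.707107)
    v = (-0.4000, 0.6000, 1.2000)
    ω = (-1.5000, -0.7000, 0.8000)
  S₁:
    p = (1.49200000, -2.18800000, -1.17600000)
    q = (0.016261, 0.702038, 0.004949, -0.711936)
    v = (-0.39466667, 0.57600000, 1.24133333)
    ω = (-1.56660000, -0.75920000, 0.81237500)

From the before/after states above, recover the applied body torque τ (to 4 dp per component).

rate change Δω = (-0.06660000, -0.05920000, 0.01237500)
precession coupling = (-0.0168, 0.0480, 0.0105)
τ = I·(Δω/dt) + ω₀×(Iω₀) = (-0.1500, -0.1000, 0.0600)

τ = (-0.1500, -0.1000, 0.0600)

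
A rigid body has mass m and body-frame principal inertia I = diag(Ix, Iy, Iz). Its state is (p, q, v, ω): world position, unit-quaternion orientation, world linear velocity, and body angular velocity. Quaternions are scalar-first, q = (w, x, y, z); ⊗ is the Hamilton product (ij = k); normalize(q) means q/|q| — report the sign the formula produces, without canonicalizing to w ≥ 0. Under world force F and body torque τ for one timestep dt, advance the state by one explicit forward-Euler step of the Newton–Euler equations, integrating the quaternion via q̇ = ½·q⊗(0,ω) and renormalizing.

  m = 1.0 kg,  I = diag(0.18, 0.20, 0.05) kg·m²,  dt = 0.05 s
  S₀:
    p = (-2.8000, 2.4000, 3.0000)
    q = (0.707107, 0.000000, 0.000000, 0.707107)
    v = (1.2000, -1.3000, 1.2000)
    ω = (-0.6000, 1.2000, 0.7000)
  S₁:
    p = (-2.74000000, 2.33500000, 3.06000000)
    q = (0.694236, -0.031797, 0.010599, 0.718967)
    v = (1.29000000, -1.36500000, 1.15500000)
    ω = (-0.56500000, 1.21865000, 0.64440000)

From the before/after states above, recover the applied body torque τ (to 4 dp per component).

rate change Δω = (0.03500000, 0.01865000, -0.05560000)
ω₀×(Iω₀) = (-0.1260, -0.0546, -0.0144)
τ = I·(Δω/dt) + ω₀×(Iω₀) = (0.0000, 0.0200, -0.0700)

τ = (0.0000, 0.0200, -0.0700)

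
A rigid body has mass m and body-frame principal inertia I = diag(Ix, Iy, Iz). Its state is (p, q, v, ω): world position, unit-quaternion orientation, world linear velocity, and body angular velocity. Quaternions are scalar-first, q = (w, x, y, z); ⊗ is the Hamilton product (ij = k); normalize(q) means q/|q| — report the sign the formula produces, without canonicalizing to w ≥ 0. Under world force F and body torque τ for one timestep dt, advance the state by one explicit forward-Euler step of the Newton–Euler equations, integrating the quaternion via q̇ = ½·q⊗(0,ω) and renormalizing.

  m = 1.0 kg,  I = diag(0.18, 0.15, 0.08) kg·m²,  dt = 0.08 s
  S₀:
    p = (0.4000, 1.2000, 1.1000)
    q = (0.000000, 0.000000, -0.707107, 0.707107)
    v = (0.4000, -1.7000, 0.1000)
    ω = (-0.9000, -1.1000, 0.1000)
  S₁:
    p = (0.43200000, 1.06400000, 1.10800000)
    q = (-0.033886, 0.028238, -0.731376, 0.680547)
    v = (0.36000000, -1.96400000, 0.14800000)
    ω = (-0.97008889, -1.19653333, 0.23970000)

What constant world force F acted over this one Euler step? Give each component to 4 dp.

v₁ − v₀ = (-0.04000000, -0.26400000, 0.04800000)
F = m·Δv/dt = (-0.5000, -3.3000, 0.6000)

F = (-0.5000, -3.3000, 0.6000)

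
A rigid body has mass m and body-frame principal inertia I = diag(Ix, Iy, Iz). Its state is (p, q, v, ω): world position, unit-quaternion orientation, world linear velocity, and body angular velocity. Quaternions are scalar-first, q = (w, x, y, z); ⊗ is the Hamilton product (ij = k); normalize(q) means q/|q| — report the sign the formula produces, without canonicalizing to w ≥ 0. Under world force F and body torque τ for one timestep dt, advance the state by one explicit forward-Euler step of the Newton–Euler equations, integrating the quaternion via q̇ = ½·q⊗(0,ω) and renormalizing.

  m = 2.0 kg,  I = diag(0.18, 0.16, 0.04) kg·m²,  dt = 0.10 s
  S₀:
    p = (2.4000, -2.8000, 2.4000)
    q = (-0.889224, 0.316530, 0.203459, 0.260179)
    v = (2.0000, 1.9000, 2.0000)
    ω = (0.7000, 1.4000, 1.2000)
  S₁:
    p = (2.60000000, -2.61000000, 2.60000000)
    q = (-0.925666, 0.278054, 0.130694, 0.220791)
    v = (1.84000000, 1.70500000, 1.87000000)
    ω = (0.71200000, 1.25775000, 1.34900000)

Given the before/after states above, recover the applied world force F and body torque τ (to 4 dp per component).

v₁ − v₀ = (-0.16000000, -0.19500000, -0.13000000)
applied force F = (-3.2000, -3.9000, -2.6000)
rate change Δω = (0.01200000, -0.14225000, 0.14900000)
precession coupling = (-0.2016, 0.1176, -0.0196)
applied torque τ = (-0.1800, -0.1100, 0.0400)

F = (-3.2000, -3.9000, -2.6000)
τ = (-0.1800, -0.1100, 0.0400)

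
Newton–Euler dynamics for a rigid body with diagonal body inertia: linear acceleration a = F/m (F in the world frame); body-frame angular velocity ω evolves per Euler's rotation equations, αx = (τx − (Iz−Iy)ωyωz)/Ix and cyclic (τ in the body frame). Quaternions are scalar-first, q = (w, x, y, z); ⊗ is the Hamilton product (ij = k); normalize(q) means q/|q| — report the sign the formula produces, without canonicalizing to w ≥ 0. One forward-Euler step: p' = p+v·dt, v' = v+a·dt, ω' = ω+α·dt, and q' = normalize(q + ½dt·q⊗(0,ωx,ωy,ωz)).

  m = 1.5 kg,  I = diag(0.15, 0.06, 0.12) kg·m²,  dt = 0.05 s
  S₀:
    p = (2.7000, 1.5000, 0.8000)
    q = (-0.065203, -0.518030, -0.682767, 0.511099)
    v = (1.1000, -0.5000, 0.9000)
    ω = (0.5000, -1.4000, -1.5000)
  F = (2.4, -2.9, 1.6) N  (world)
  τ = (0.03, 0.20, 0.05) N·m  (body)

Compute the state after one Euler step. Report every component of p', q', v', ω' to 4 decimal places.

p' = (2.7550, 1.4750, 0.8450)
q' = (-0.0634, -0.4747, -0.6926, 0.5395)
v' = (1.1800, -0.5967, 0.9533)
ω' = (0.4680, -1.2146, -1.5054)

precession coupling ω×(Iω) = (0.1260, -0.0225, 0.0630)
(τ − ω×Iω)/I = (-0.6400, 3.7083, -0.1083)
ω' = ω + α·dt = (0.4680, -1.2146, -1.5054)
Hamilton product q⊗(0,ω) = (0.0697897, 1.7070876, -0.4302113, 1.1644300)
q + ½dt·q⊗(0,ω), renormalized = (-0.0634, -0.4747, -0.6926, 0.5395)
p + v·dt = (2.7550, 1.4750, 0.8450)
v' = v + a·dt = (1.1800, -0.5967, 0.9533)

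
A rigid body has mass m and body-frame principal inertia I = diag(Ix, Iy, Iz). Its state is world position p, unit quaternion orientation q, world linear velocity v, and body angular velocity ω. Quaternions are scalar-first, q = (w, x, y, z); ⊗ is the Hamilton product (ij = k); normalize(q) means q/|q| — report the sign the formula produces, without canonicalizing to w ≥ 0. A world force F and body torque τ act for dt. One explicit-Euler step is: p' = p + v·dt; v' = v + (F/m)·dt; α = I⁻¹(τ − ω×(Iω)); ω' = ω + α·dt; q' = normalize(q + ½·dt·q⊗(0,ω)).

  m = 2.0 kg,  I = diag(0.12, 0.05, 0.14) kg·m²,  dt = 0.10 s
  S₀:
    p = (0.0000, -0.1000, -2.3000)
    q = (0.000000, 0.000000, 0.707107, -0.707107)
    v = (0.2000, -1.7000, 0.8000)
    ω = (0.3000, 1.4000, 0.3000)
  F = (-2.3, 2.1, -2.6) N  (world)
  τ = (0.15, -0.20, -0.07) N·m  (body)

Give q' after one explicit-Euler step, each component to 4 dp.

q' = (-0.0388, 0.0599, 0.6946, -0.7158)

Hamilton product q⊗(0,ω) = (-0.7778177, 1.2020819, -0.2121321, -0.2121321)
q' = normalize(q + ½dt·q⊗(0,ω)) = (-0.0388, 0.0599, 0.6946, -0.7158)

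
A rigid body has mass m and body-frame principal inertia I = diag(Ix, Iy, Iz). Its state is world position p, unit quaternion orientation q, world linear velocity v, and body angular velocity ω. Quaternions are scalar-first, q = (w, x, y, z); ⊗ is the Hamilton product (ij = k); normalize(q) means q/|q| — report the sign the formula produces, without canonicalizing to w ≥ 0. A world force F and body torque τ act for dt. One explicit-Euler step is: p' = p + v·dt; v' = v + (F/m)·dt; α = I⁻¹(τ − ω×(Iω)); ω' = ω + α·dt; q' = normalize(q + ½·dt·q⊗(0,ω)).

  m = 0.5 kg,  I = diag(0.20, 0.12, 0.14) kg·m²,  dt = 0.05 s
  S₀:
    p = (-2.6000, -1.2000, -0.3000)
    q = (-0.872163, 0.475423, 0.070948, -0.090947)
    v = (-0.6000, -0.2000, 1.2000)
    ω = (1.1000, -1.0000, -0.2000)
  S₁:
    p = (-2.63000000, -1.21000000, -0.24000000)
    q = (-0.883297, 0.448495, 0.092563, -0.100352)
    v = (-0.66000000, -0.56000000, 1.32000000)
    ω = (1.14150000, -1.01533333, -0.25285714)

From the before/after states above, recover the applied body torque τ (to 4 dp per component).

τ = (0.1700, -0.0500, -0.0600)

ω₁ − ω₀ = (0.04150000, -0.01533333, -0.05285714)
I·α + gyro = (0.1700, -0.0500, -0.0600)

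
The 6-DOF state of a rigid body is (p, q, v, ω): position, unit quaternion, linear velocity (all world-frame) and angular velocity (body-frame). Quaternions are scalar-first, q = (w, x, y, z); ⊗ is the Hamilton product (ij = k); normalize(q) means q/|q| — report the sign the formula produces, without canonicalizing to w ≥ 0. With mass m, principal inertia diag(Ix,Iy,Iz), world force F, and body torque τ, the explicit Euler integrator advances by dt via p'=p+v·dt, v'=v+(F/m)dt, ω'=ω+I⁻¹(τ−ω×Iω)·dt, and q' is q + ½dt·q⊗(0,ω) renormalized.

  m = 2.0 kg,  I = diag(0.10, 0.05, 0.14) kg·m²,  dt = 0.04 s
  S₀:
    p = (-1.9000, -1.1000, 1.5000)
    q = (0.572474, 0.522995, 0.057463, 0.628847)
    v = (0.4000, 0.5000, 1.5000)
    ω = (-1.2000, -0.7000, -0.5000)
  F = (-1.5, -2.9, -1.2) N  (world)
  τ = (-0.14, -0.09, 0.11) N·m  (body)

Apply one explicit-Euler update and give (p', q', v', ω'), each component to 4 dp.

p' = (-1.8840, -1.0800, 1.5600)
q' = (0.5919, 0.5173, 0.0396, 0.6169)
v' = (0.3700, 0.4420, 1.4760)
ω' = (-1.2686, -0.7528, -0.4566)

linear accel F/m = (-0.7500, -1.4500, -0.6000)
p' = p + v·dt = (-1.8840, -1.0800, 1.5600)
new velocity v' = (0.3700, 0.4420, 1.4760)
α = I⁻¹(τ − ω×Iω) = (-1.7150, -1.3200, 1.0857)
ω + α·dt = (-1.2686, -0.7528, -0.4566)
q⊗(0,ω) = (0.9822416, -0.2755074, -0.8938507, -0.5833779)
q' = normalize(q + ½dt·q⊗(0,ω)) = (0.5919, 0.5173, 0.0396, 0.6169)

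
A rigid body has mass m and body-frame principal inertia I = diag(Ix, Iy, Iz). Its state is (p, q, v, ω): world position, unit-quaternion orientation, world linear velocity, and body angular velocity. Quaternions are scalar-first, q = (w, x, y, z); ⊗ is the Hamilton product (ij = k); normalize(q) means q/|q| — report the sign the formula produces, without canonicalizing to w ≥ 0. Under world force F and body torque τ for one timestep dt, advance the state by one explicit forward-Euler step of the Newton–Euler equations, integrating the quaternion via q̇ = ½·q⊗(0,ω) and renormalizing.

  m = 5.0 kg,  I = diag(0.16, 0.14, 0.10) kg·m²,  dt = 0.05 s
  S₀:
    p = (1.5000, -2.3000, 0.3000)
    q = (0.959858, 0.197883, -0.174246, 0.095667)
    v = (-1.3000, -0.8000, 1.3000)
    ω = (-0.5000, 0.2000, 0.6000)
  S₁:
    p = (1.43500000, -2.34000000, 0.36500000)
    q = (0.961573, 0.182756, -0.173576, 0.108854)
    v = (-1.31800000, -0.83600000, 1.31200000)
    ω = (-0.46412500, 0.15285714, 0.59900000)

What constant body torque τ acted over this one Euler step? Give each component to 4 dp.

rate change Δω = (0.03587500, -0.04714286, -0.00100000)
gyro term ω₀×Iω₀ = (-0.0048, -0.0180, 0.0020)
I·α + gyro = (0.1100, -0.1500, 0.0000)

τ = (0.1100, -0.1500, 0.0000)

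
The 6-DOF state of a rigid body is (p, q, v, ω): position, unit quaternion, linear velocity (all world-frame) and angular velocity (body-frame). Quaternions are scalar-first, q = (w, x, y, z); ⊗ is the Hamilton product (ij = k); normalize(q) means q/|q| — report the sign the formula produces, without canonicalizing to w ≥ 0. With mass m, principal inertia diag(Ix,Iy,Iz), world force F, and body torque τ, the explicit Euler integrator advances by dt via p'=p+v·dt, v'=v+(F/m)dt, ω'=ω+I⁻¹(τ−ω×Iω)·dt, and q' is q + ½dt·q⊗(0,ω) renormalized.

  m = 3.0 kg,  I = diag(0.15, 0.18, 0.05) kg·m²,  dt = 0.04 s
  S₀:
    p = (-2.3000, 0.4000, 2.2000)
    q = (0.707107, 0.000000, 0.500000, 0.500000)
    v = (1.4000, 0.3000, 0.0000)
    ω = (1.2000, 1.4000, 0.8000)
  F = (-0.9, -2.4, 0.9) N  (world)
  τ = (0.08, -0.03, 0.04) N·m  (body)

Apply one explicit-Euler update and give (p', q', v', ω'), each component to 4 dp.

p' = (-2.2440, 0.4120, 2.2000)
q' = (0.6846, 0.0110, 0.5314, 0.4989)
v' = (1.3880, 0.2680, 0.0120)
ω' = (1.2602, 1.3720, 0.7917)

(τ − ω×Iω)/I = (1.5040, -0.7000, -0.2080)
new body rate ω' = (1.2602, 1.3720, 0.7917)
q⊗(0,ω) = (-1.1000000, 0.5485284, 1.5899498, -0.0343144)
q + ½dt·q⊗(0,ω), renormalized = (0.6846, 0.0110, 0.5314, 0.4989)
a = (-0.3000, -0.8000, 0.3000)
new position p' = (-2.2440, 0.4120, 2.2000)
new velocity v' = (1.3880, 0.2680, 0.0120)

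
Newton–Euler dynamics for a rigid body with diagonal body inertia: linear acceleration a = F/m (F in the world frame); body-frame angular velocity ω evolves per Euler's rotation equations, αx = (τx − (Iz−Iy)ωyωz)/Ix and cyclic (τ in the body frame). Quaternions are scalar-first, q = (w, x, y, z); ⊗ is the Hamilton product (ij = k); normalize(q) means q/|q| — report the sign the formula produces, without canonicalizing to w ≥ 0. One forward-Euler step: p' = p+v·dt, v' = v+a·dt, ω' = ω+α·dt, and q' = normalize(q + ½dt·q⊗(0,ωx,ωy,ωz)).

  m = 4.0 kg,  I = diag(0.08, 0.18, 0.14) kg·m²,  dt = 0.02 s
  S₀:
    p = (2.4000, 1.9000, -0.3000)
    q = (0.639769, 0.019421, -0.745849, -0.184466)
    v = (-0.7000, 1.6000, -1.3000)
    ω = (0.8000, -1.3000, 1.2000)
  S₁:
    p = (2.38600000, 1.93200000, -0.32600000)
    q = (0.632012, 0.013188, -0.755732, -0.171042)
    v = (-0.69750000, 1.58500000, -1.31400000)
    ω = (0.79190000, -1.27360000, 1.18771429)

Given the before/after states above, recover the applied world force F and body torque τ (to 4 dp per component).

Δv = v₁−v₀ = (0.00250000, -0.01500000, -0.01400000)
F = m·Δv/dt = (0.5000, -3.0000, -2.8000)
Δω = ω₁−ω₀ = (-0.00810000, 0.02640000, -0.01228571)
gyro term ω₀×Iω₀ = (0.0624, -0.0576, -0.1040)
I·α + gyro = (0.0300, 0.1800, -0.1900)

F = (0.5000, -3.0000, -2.8000)
τ = (0.0300, 0.1800, -0.1900)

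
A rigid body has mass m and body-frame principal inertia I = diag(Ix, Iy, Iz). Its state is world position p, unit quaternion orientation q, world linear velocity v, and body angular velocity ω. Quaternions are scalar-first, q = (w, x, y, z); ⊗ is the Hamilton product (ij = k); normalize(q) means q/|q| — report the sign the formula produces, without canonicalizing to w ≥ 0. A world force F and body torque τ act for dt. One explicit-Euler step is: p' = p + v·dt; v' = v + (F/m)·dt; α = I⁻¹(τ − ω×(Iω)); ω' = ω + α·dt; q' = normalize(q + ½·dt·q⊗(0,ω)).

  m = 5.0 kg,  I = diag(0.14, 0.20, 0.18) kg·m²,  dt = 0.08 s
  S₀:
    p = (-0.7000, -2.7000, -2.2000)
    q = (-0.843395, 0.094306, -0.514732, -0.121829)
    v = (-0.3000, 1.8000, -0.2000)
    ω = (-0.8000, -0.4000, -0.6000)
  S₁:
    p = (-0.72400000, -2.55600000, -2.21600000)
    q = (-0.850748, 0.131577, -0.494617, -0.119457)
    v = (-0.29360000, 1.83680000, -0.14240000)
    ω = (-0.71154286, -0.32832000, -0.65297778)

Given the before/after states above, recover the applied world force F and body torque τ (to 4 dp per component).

F = (0.4000, 2.3000, 3.6000)
τ = (0.1500, 0.1600, -0.1000)

Δω = ω₁−ω₀ = (0.08845714, 0.07168000, -0.05297778)
I·α + gyro = (0.1500, 0.1600, -0.1000)
v₁ − v₀ = (0.00640000, 0.03680000, 0.05760000)
applied force F = (0.4000, 2.3000, 3.6000)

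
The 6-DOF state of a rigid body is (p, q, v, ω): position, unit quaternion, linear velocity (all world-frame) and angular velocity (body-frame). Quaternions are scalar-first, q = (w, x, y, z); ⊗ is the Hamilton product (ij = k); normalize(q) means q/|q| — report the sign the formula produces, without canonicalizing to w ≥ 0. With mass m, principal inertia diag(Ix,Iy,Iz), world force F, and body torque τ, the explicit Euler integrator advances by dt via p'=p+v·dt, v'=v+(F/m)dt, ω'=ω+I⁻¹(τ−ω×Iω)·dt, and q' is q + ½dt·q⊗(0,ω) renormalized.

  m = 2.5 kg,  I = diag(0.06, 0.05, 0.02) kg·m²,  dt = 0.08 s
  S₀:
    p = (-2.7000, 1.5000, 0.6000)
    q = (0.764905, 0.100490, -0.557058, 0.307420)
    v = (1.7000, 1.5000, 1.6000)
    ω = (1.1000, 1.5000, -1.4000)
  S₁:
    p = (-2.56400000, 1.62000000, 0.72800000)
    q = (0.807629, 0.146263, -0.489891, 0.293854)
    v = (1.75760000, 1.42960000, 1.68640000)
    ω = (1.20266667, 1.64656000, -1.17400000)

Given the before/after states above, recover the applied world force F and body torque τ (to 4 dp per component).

F = (1.8000, -2.2000, 2.7000)
τ = (0.1400, 0.0300, 0.0400)

Δv = v₁−v₀ = (0.05760000, -0.07040000, 0.08640000)
F = m·Δv/dt = (1.8000, -2.2000, 2.7000)
rate change Δω = (0.10266667, 0.14656000, 0.22600000)
precession coupling = (0.0630, -0.0616, -0.0165)
τ = I·(Δω/dt) + ω₀×(Iω₀) = (0.1400, 0.0300, 0.0400)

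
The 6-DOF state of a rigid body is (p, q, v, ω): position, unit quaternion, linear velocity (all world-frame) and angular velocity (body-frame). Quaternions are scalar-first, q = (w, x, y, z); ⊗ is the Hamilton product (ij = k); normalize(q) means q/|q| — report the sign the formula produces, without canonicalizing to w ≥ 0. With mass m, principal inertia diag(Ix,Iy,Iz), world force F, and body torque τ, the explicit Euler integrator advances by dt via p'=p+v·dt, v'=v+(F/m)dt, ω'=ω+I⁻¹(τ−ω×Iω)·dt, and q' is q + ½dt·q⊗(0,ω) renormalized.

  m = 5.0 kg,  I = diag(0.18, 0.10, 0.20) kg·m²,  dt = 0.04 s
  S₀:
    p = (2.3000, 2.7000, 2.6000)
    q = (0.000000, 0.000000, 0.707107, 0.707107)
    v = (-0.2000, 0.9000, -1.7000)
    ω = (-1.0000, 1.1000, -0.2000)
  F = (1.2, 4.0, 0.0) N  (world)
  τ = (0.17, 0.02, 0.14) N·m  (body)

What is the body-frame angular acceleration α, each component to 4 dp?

ω×(Iω) gyroscopic = (-0.0220, -0.0040, 0.0880)
angular accel α = (1.0667, 0.2400, 0.2600)

α = (1.0667, 0.2400, 0.2600)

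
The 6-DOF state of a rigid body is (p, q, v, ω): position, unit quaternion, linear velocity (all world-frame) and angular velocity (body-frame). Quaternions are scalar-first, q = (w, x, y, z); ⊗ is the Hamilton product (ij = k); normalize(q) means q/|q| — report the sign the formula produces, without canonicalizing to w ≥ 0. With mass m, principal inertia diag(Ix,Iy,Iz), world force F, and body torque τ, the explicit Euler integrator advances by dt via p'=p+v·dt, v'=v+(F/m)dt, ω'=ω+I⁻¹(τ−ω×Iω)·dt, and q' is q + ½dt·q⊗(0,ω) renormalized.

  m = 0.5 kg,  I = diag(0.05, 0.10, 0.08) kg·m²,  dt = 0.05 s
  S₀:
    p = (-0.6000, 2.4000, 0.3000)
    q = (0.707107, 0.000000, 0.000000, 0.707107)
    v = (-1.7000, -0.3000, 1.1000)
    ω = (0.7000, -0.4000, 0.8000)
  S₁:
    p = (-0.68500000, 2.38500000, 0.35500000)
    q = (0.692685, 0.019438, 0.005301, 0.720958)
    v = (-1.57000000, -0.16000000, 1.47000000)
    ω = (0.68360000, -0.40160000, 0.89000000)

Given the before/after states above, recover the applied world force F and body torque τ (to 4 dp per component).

F = (1.3000, 1.4000, 3.7000)
τ = (-0.0100, -0.0200, 0.1300)

Δω = ω₁−ω₀ = (-0.01640000, -0.00160000, 0.09000000)
ω₀×(Iω₀) = (0.0064, -0.0168, -0.0140)
τ = I·(Δω/dt) + ω₀×(Iω₀) = (-0.0100, -0.0200, 0.1300)
velocity change Δv = (0.13000000, 0.14000000, 0.37000000)
applied force F = (1.3000, 1.4000, 3.7000)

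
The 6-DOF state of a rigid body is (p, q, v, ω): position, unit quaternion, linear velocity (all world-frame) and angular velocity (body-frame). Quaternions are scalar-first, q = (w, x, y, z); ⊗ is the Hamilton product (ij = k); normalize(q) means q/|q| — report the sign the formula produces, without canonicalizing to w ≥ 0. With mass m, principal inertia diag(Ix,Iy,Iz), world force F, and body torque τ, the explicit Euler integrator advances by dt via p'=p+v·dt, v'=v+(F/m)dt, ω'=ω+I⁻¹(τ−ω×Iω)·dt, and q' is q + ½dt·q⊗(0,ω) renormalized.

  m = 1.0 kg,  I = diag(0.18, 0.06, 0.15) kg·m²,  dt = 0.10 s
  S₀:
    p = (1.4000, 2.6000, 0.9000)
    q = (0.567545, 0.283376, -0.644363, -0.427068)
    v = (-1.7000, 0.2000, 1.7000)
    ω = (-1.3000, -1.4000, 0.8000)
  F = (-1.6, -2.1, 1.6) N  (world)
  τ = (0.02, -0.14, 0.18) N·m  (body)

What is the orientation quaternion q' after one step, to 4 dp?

q' = (0.5550, 0.1898, -0.6641, -0.4636)

Hamilton product q⊗(0,ω) = (-0.1920650, -1.8511941, -0.4660754, -0.7803623)
q' = normalize(q + ½dt·q⊗(0,ω)) = (0.5550, 0.1898, -0.6641, -0.4636)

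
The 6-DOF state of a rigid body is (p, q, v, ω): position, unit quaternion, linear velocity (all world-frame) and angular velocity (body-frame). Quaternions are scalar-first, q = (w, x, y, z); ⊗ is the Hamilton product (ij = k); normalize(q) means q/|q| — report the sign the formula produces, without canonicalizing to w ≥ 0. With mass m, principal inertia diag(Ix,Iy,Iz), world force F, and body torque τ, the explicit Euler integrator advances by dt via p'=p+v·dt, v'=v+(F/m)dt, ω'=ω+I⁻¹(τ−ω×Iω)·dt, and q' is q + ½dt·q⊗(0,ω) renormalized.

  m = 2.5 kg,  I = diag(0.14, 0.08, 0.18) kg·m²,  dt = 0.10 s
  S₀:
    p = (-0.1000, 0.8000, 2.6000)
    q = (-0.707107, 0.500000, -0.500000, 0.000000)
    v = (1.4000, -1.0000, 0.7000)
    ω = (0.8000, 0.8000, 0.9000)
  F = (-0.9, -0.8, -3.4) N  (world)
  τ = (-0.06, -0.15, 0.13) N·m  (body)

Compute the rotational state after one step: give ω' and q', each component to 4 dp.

angular accel α = (-0.9429, -1.5150, 0.9356)
ω' = ω + α·dt = (0.7057, 0.6485, 0.9936)
Hamilton product q⊗(0,ω) = (0.0000000, -1.0156856, -1.0156856, 0.1636037)
q + ½dt·q⊗(0,ω), renormalized = (-0.7053, 0.4480, -0.5494, 0.0082)

ω' = (0.7057, 0.6485, 0.9936)
q' = (-0.7053, 0.4480, -0.5494, 0.0082)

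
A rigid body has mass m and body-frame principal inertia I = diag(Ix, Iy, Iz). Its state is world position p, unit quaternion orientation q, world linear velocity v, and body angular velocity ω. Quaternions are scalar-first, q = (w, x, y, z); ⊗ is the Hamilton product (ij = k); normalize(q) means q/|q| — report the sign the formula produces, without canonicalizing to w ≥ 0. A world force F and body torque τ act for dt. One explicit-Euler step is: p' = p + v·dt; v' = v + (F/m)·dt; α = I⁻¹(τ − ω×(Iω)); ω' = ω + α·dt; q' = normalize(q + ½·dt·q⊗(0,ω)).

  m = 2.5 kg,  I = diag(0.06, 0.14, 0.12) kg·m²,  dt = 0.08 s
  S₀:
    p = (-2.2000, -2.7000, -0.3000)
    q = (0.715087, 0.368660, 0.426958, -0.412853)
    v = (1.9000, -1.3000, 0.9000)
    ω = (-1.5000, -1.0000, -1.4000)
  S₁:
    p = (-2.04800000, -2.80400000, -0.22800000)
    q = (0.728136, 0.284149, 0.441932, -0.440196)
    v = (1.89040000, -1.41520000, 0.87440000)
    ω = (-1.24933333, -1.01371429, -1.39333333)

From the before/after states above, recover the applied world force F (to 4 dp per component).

F = (-0.3000, -3.6000, -0.8000)

velocity change Δv = (-0.00960000, -0.11520000, -0.02560000)
applied force F = (-0.3000, -3.6000, -0.8000)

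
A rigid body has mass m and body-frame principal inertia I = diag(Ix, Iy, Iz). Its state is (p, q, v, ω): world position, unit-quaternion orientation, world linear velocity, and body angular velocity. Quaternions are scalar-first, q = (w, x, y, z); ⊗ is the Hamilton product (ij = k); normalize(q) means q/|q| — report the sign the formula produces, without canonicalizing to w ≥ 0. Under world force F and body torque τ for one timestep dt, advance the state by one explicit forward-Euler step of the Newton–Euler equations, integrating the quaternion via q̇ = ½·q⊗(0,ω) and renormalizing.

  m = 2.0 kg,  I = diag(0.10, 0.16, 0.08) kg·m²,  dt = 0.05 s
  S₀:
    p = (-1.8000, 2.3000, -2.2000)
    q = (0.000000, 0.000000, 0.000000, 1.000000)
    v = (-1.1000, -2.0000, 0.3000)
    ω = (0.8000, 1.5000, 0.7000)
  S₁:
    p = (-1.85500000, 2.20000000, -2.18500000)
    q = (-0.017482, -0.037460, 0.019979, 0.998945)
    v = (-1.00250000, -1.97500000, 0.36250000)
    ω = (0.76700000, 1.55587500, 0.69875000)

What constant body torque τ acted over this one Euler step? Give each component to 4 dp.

ω₁ − ω₀ = (-0.03300000, 0.05587500, -0.00125000)
gyro term ω₀×Iω₀ = (-0.0840, 0.0112, 0.0720)
τ = I·(Δω/dt) + ω₀×(Iω₀) = (-0.1500, 0.1900, 0.0700)

τ = (-0.1500, 0.1900, 0.0700)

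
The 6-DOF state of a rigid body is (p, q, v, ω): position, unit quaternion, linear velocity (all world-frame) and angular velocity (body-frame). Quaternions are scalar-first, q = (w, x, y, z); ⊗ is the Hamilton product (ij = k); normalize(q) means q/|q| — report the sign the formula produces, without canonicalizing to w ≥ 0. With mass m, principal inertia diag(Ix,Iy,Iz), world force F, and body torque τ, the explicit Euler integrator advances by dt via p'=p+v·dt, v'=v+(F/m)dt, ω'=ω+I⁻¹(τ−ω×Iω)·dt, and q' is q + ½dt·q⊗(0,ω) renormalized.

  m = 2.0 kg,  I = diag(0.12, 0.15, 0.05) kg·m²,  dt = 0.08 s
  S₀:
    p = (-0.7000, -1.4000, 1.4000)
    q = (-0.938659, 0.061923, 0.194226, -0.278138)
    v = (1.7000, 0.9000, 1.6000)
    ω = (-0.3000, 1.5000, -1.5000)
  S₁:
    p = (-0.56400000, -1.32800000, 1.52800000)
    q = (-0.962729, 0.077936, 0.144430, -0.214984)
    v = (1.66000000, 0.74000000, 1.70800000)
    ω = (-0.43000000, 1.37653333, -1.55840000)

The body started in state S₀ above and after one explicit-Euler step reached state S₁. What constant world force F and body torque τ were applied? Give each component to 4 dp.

ω₁ − ω₀ = (-0.13000000, -0.12346667, -0.05840000)
I·α + gyro = (0.0300, -0.2000, -0.0500)
velocity change Δv = (-0.04000000, -0.16000000, 0.10800000)
m·(v₁−v₀)/dt = (-1.0000, -4.0000, 2.7000)

F = (-1.0000, -4.0000, 2.7000)
τ = (0.0300, -0.2000, -0.0500)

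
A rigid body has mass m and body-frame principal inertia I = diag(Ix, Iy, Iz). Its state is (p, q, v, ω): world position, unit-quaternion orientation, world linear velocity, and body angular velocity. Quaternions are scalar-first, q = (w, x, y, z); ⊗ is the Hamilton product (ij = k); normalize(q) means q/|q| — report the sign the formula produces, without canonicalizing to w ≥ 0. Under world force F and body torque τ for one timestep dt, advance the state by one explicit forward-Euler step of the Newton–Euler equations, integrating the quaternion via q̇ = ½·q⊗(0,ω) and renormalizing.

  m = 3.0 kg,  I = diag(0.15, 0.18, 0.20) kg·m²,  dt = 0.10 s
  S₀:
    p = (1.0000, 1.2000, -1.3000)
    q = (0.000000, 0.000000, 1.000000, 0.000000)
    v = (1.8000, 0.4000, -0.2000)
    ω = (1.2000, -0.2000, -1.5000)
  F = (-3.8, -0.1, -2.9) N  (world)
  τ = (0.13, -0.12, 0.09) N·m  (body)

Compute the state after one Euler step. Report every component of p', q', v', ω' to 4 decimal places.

ω×(Iω) gyroscopic = (0.0060, 0.0900, -0.0072)
(τ − ω×Iω)/I = (0.8267, -1.1667, 0.4860)
ω' = ω + α·dt = (1.2827, -0.3167, -1.4514)
2q̇ = q⊗(0,ω) = (0.2000000, -1.5000000, 0.0000000, -1.2000000)
updated quaternion q' = (0.0100, -0.0747, 0.9954, -0.0597)
linear accel F/m = (-1.2667, -0.0333, -0.9667)
p' = p + v·dt = (1.1800, 1.2400, -1.3200)
v + (F/m)dt = (1.6733, 0.3967, -0.2967)

p' = (1.1800, 1.2400, -1.3200)
q' = (0.0100, -0.0747, 0.9954, -0.0597)
v' = (1.6733, 0.3967, -0.2967)
ω' = (1.2827, -0.3167, -1.4514)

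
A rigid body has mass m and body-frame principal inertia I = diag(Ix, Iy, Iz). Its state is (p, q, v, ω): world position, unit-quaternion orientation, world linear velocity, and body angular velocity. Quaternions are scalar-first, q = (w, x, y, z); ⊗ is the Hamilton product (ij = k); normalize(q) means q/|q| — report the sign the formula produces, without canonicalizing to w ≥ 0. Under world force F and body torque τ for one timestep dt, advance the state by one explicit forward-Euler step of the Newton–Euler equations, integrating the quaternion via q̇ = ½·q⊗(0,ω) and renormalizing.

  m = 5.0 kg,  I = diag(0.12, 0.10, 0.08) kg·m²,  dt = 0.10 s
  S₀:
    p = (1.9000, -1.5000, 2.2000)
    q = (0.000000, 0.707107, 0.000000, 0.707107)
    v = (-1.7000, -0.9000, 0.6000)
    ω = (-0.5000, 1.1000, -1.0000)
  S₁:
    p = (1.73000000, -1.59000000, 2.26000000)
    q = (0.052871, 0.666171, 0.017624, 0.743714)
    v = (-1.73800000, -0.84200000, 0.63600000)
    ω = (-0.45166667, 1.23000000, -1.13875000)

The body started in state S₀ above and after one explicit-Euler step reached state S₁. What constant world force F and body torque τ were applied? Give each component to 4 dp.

F = (-1.9000, 2.9000, 1.8000)
τ = (0.0800, 0.1500, -0.1000)

v₁ − v₀ = (-0.03800000, 0.05800000, 0.03600000)
F = m·Δv/dt = (-1.9000, 2.9000, 1.8000)
rate change Δω = (0.04833333, 0.13000000, -0.13875000)
precession coupling = (0.0220, 0.0200, 0.0110)
I·α + gyro = (0.0800, 0.1500, -0.1000)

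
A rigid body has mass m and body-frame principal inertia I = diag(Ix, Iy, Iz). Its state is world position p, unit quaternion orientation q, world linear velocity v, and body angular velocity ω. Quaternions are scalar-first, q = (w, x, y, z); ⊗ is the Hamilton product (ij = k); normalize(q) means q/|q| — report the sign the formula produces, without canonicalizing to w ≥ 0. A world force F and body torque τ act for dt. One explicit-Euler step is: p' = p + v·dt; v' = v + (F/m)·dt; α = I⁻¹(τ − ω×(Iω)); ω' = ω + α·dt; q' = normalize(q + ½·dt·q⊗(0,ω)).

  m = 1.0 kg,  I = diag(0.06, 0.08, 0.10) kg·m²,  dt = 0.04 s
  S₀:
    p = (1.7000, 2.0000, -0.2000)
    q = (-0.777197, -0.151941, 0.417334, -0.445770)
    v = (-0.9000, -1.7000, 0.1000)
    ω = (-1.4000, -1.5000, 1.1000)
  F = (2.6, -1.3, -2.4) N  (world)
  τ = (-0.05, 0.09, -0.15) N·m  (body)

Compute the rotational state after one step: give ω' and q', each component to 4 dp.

α = I⁻¹(τ − ω×Iω) = (-0.2833, 0.3550, -1.9200)
new body rate ω' = (-1.4113, -1.4858, 1.0232)
Hamilton product q⊗(0,ω) = (0.9036306, 0.8784882, 1.9570086, -0.0427376)
q' = normalize(q + ½dt·q⊗(0,ω)) = (-0.7583, -0.1342, 0.4560, -0.4461)

ω' = (-1.4113, -1.4858, 1.0232)
q' = (-0.7583, -0.1342, 0.4560, -0.4461)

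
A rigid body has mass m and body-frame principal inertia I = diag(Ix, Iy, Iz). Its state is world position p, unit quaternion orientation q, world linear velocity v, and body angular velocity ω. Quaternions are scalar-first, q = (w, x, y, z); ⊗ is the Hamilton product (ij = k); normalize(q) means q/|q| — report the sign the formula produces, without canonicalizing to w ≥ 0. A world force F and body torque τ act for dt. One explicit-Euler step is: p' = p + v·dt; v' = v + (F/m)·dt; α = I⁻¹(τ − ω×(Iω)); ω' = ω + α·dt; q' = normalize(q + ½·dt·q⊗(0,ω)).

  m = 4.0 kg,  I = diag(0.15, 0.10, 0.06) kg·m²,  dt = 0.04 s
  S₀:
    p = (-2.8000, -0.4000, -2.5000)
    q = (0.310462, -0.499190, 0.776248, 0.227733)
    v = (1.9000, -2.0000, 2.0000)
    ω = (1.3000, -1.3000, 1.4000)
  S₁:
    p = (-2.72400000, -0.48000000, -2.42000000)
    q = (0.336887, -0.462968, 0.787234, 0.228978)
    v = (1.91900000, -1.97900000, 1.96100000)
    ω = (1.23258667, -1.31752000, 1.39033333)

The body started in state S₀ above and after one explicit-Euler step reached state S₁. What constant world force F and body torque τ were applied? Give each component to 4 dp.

ω₁ − ω₀ = (-0.06741333, -0.01752000, -0.00966667)
precession coupling = (0.0728, 0.1638, 0.0845)
applied torque τ = (-0.1800, 0.1200, 0.0700)
Δv = v₁−v₀ = (0.01900000, 0.02100000, -0.03900000)
applied force F = (1.9000, 2.1000, -3.9000)

F = (1.9000, 2.1000, -3.9000)
τ = (-0.1800, 0.1200, 0.0700)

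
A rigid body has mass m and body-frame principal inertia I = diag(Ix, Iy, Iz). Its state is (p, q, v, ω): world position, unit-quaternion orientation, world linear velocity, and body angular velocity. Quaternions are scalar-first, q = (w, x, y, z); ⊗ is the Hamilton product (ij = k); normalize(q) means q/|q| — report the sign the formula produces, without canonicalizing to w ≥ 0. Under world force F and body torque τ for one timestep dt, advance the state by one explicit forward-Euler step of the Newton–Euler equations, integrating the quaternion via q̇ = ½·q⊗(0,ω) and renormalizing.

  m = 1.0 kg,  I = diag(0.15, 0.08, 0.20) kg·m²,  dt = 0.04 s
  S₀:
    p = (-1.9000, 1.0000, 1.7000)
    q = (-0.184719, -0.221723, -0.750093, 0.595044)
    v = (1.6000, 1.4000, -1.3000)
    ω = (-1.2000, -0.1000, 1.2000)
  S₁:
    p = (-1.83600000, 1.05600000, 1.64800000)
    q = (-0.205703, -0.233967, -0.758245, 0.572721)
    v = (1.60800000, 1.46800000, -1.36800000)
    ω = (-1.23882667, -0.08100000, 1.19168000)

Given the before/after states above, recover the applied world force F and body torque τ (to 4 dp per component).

F = (0.2000, 1.7000, -1.7000)
τ = (-0.1600, 0.1100, -0.0500)

Δv = v₁−v₀ = (0.00800000, 0.06800000, -0.06800000)
m·(v₁−v₀)/dt = (0.2000, 1.7000, -1.7000)
ω₁ − ω₀ = (-0.03882667, 0.01900000, -0.00832000)
gyro term ω₀×Iω₀ = (-0.0144, 0.0720, -0.0084)
I·α + gyro = (-0.1600, 0.1100, -0.0500)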